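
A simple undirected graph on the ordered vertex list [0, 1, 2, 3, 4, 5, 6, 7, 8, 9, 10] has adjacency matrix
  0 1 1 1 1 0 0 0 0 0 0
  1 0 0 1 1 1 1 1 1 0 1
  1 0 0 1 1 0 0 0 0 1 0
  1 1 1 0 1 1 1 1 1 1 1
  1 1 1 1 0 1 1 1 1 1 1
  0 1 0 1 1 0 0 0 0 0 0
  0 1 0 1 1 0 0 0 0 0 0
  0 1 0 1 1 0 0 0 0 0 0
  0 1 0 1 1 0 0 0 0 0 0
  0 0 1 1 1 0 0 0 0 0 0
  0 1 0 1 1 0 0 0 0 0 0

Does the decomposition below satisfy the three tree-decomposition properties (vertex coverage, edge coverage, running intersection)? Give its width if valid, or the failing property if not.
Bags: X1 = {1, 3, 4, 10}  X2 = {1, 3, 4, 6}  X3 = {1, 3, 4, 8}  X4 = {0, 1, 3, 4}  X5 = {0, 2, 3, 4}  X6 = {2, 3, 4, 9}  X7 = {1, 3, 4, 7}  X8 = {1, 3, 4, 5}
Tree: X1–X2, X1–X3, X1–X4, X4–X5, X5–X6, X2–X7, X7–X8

Checking the three conditions: (i) the bags cover all of {0, 1, 2, 3, 4, 5, 6, 7, 8, 9, 10}; (ii) for each edge, some bag contains both endpoints; (iii) the bags containing any fixed vertex form a subtree. All hold, so the decomposition is valid with width 4 − 1 = 3.

Yes; width 3.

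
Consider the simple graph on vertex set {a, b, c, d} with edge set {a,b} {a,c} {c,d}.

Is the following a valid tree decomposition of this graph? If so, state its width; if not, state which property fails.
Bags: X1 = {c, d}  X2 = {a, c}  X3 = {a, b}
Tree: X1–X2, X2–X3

Yes; width 1.

Every vertex of G appears in some bag (union = {a, b, c, d}); every edge is covered by a bag; and for each vertex v the set of bags containing v is connected in the bag tree. The decomposition is therefore valid. The largest bag has 2 vertices, so the width is 1.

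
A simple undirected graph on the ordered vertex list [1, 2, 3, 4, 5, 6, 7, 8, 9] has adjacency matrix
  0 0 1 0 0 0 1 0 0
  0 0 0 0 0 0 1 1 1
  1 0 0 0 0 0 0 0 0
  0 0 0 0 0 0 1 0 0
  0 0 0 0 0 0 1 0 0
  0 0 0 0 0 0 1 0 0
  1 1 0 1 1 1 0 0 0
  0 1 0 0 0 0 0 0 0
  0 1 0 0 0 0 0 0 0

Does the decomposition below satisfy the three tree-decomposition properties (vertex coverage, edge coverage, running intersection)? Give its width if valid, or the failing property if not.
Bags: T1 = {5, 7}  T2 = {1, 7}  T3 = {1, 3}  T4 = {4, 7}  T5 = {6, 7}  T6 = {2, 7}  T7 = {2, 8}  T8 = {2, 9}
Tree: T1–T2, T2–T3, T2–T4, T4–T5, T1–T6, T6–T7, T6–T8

Checking the three conditions: (i) the bags cover all of {1, 2, 3, 4, 5, 6, 7, 8, 9}; (ii) for each edge, some bag contains both endpoints; (iii) the bags containing any fixed vertex form a subtree. All hold, so the decomposition is valid with width 2 − 1 = 1.

Yes; width 1.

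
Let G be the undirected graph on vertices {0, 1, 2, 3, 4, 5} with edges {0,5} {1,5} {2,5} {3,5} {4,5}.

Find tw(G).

1

A width-1 tree decomposition is:
Bags: B1 = {4, 5}  B2 = {2, 5}  B3 = {3, 5}  B4 = {0, 5}  B5 = {1, 5}
Tree: B1–B2, B2–B3, B2–B4, B1–B5
Each bag holds 2 vertices, so the decomposition has width 1, which upper-bounds the treewidth. Since G has at least one edge (e.g. 4–5), it is not an edgeless graph, so tw(G) ≥ 1. The upper and lower bounds meet at 1, so that is the treewidth.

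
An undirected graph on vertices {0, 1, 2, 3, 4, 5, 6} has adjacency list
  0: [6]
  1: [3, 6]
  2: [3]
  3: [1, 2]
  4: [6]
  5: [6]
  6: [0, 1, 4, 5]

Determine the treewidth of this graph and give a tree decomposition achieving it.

Each bag holds 2 vertices, so the decomposition has width 1, which upper-bounds the treewidth. G has an edge, so its treewidth is at least 1. The upper and lower bounds meet at 1, so that is the treewidth.

Treewidth 1.
Bags: B1 = {1, 3}  B2 = {1, 6}  B3 = {4, 6}  B4 = {5, 6}  B5 = {2, 3}  B6 = {0, 6}
Tree: B1–B2, B2–B3, B3–B4, B1–B5, B2–B6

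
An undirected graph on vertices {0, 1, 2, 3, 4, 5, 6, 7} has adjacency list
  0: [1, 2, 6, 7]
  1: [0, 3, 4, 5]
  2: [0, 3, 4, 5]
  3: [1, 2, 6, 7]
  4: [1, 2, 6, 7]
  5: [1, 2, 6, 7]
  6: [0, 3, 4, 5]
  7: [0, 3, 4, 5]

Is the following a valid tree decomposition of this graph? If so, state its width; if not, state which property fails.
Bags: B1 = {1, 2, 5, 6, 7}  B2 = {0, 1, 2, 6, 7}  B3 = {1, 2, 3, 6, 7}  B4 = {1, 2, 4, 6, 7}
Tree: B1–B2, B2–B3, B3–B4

Every vertex of G appears in some bag (union = {0, 1, 2, 3, 4, 5, 6, 7}); every edge is covered by a bag; and for each vertex v the set of bags containing v is connected in the bag tree. The decomposition is therefore valid. The largest bag has 5 vertices, so the width is 4.

Yes; width 4.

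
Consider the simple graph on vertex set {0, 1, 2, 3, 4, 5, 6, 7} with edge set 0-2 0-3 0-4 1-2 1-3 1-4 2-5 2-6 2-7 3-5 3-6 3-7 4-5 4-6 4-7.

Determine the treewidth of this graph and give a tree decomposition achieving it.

Treewidth 3.
Bags: B1 = {2, 3, 4, 6}  B2 = {2, 3, 4, 5}  B3 = {1, 2, 3, 4}  B4 = {2, 3, 4, 7}  B5 = {0, 2, 3, 4}
Tree: B1–B2, B2–B3, B3–B4, B4–B5

The largest bag has 4 vertices, giving width 3; this decomposition certifies tw(G) ≤ 3. For the lower bound: the 4 vertex sets {4,6}, {3,5}, {2}, {1} are disjoint, each induces a connected subgraph, and every pair is joined by at least one edge of G. Contracting each set to a single vertex therefore yields K_{4} as a minor, and since treewidth is minor-monotone, tw(G) ≥ tw(K_{4}) = 3. Therefore the treewidth is 3.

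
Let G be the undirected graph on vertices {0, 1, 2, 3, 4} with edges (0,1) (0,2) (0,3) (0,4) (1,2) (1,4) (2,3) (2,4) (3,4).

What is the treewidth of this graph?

A width-3 tree decomposition is:
Bags: B1 = {0, 1, 2, 4}  B2 = {0, 2, 3, 4}
Tree: B1–B2
The largest bag has 4 vertices, giving width 3; this decomposition certifies tw(G) ≤ 3. On the other hand G contains the 4-clique {0, 1, 2, 4}. A clique must lie in a single bag of any decomposition, so no decomposition can have width below 3. Therefore the treewidth is 3.

3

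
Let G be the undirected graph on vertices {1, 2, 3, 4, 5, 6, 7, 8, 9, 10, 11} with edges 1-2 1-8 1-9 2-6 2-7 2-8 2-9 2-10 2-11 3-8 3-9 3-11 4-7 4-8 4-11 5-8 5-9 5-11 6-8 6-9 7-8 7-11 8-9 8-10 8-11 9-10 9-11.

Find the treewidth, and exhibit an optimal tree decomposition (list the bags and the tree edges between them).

Every bag has size at most 4, so the width is 4 − 1 = 3 and tw(G) ≤ 3. Conversely, {1, 2, 8, 9} is a clique of size 4, and the vertices of any clique must share a bag in every tree decomposition; so some bag has ≥ 4 vertices and tw(G) ≥ 3. The upper and lower bounds meet at 3, so that is the treewidth.

Treewidth 3.
Bags: B1 = {1, 2, 8, 9}  B2 = {2, 6, 8, 9}  B3 = {2, 8, 9, 11}  B4 = {3, 8, 9, 11}  B5 = {2, 7, 8, 11}  B6 = {2, 8, 9, 10}  B7 = {5, 8, 9, 11}  B8 = {4, 7, 8, 11}
Tree: B1–B2, B2–B3, B3–B4, B3–B5, B3–B6, B3–B7, B5–B8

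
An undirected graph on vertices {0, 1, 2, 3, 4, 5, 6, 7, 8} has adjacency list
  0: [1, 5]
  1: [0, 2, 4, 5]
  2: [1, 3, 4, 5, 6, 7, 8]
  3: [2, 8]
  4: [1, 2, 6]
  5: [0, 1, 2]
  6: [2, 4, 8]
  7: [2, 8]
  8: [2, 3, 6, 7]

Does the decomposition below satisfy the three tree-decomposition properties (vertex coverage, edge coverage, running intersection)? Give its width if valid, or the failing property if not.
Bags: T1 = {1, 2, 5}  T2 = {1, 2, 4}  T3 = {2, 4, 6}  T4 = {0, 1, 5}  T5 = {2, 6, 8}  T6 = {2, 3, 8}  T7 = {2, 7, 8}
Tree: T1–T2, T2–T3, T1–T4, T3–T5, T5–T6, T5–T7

Yes; width 2.

Every vertex of G appears in some bag (union = {0, 1, 2, 3, 4, 5, 6, 7, 8}); every edge is covered by a bag; and for each vertex v the set of bags containing v is connected in the bag tree. The decomposition is therefore valid. The largest bag has 3 vertices, so the width is 2.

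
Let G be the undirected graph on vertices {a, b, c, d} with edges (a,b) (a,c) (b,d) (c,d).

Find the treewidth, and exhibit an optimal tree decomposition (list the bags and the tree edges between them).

Treewidth 2.
One optimal decomposition is:
Bags: B1 = {a, b, d}  B2 = {a, c, d}
Tree: B1–B2

The largest bag has 3 vertices, giving width 2; this decomposition certifies tw(G) ≤ 2. For the lower bound, G contains the cycle a–b–d–c–a, so G is not a forest; only forests have treewidth ≤ 1, hence tw(G) ≥ 2. Therefore the treewidth is 2.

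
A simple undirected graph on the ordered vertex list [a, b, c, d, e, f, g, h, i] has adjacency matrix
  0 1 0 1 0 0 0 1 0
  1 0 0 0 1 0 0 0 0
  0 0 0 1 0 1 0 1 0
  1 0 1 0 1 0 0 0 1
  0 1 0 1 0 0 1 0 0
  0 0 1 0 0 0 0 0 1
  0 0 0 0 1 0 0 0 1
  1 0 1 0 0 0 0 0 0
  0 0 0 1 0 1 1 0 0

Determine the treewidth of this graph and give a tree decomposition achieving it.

The largest bag has 4 vertices, giving width 3; this decomposition certifies tw(G) ≤ 3. For the lower bound: the 4 vertex sets {b,e,g}, {a}, {d}, {c,f,h,i} are disjoint, each induces a connected subgraph, and every pair is joined by at least one edge of G. Contracting each set to a single vertex therefore yields K_{4} as a minor, and since treewidth is minor-monotone, tw(G) ≥ tw(K_{4}) = 3. Therefore the treewidth is 3.

Treewidth 3.
One optimal decomposition is:
Bags: B1 = {a, b, e, g}  B2 = {a, d, e, g}  B3 = {a, d, g, i}  B4 = {a, d, h, i}  B5 = {c, d, h, i}  B6 = {c, f, h, i}
Tree: B1–B2, B2–B3, B3–B4, B4–B5, B5–B6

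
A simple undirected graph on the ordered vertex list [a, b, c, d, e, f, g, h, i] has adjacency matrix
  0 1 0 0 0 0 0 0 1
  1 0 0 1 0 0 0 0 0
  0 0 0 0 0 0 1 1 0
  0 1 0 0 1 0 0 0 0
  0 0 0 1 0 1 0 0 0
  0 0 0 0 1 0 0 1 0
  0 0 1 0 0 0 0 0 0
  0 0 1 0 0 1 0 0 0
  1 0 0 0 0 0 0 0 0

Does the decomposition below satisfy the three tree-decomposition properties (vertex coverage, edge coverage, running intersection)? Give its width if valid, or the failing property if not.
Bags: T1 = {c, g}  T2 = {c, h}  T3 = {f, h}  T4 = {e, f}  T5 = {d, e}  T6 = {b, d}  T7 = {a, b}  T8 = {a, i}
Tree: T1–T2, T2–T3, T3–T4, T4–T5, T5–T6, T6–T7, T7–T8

Yes; width 1.

Vertex coverage: the bags together contain {a, b, c, d, e, f, g, h, i}, the full vertex set. Edge coverage: each edge of G has both endpoints in at least one bag. Running intersection: for every vertex, the bags containing it form a connected subtree. All three properties hold, so this is a valid tree decomposition of width max|bag| − 1 = 1, and hence tw(G) ≤ 1.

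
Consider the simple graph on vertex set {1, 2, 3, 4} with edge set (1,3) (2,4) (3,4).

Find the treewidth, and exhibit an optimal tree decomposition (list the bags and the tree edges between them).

Treewidth 1.
Bags: B1 = {1, 3}  B2 = {3, 4}  B3 = {2, 4}
Tree: B1–B2, B2–B3

Every bag has size at most 2, so the width is 2 − 1 = 1 and tw(G) ≤ 1. G has an edge, so its treewidth is at least 1. The upper and lower bounds meet at 1, so that is the treewidth.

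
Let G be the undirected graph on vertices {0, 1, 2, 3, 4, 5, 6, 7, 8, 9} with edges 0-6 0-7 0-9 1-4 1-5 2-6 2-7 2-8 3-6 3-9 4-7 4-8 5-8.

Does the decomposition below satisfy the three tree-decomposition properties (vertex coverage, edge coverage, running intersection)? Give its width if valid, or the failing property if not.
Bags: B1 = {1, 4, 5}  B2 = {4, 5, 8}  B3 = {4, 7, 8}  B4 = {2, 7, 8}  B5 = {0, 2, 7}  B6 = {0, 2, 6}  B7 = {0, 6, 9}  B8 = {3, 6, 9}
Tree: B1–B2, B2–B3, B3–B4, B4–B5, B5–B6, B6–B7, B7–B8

Checking the three conditions: (i) the bags cover all of {0, 1, 2, 3, 4, 5, 6, 7, 8, 9}; (ii) for each edge, some bag contains both endpoints; (iii) the bags containing any fixed vertex form a subtree. All hold, so the decomposition is valid with width 3 − 1 = 2.

Yes; width 2.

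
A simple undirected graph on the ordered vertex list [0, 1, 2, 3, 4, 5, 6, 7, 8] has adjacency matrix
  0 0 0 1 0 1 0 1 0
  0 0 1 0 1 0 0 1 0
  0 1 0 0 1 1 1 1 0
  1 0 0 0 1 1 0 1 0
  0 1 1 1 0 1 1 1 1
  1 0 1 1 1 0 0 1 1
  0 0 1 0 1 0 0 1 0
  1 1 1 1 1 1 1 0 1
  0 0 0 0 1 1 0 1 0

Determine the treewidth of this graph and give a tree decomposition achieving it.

Every bag has size at most 4, so the width is 4 − 1 = 3 and tw(G) ≤ 3. Conversely, {0, 3, 5, 7} is a clique of size 4, and the vertices of any clique must share a bag in every tree decomposition; so some bag has ≥ 4 vertices and tw(G) ≥ 3. Hence tw(G) = 3 exactly.

Treewidth 3.
One such decomposition:
Bags: B1 = {3, 4, 5, 7}  B2 = {2, 4, 5, 7}  B3 = {1, 2, 4, 7}  B4 = {0, 3, 5, 7}  B5 = {4, 5, 7, 8}  B6 = {2, 4, 6, 7}
Tree: B1–B2, B2–B3, B1–B4, B2–B5, B2–B6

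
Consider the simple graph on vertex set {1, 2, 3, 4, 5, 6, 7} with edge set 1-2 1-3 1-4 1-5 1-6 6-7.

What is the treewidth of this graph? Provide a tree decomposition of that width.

Treewidth 1.
One such decomposition:
Bags: B1 = {1, 4}  B2 = {1, 2}  B3 = {1, 6}  B4 = {1, 5}  B5 = {1, 3}  B6 = {6, 7}
Tree: B1–B2, B1–B3, B3–B4, B2–B5, B3–B6

The largest bag has 2 vertices, giving width 1; this decomposition certifies tw(G) ≤ 1. Any graph with an edge has treewidth ≥ 1, and G has the edge 1–4. Hence tw(G) = 1 exactly.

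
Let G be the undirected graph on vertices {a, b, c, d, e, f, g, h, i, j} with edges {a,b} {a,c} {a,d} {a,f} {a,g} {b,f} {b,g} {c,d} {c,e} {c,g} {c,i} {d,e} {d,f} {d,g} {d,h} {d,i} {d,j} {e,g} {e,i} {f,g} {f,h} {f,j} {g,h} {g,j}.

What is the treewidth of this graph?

3

A width-3 tree decomposition is:
Bags: B1 = {a, c, d, g}  B2 = {a, d, f, g}  B3 = {c, d, e, g}  B4 = {d, f, g, j}  B5 = {a, b, f, g}  B6 = {c, d, e, i}  B7 = {d, f, g, h}
Tree: B1–B2, B1–B3, B2–B4, B2–B5, B3–B6, B4–B7
Every bag has size at most 4, so the width is 4 − 1 = 3 and tw(G) ≤ 3. For the lower bound, the 4 vertices {c, d, e, g} are pairwise adjacent, and any tree decomposition puts a clique entirely inside one bag — forcing width ≥ 3. Therefore the treewidth is 3.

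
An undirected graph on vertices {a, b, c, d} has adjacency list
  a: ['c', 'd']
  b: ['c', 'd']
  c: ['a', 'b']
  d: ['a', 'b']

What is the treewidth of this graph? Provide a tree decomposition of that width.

Every bag has size at most 3, so the width is 3 − 1 = 2 and tw(G) ≤ 2. For the lower bound, G contains the cycle d–a–c–b–d, so G is not a forest; only forests have treewidth ≤ 1, hence tw(G) ≥ 2. Hence tw(G) = 2 exactly.

Treewidth 2.
One such decomposition:
Bags: B1 = {a, c, d}  B2 = {b, c, d}
Tree: B1–B2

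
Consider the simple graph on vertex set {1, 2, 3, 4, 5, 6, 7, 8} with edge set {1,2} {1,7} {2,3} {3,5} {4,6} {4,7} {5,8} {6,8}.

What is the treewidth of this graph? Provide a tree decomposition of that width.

Each bag holds 3 vertices, so the decomposition has width 2, which upper-bounds the treewidth. Since 8–5–3–2–1–7–4–6–8 is a cycle in G, G is not acyclic. Forests are exactly the graphs of treewidth ≤ 1, so tw(G) ≥ 2. Combining the bounds, tw(G) = 2.

Treewidth 2.
One optimal decomposition is:
Bags: B1 = {3, 5, 8}  B2 = {2, 3, 8}  B3 = {1, 2, 8}  B4 = {1, 7, 8}  B5 = {4, 7, 8}  B6 = {4, 6, 8}
Tree: B1–B2, B2–B3, B3–B4, B4–B5, B5–B6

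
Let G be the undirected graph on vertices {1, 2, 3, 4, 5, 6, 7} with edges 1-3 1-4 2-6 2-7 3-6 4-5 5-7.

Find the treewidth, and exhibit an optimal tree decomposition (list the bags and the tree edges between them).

Each bag holds 3 vertices, so the decomposition has width 2, which upper-bounds the treewidth. The edges 1–3–6–2–7–5–4–1 form a cycle, so G is not a tree and its treewidth is at least 2. Therefore the treewidth is 2.

Treewidth 2.
Bags: B1 = {1, 3, 6}  B2 = {1, 2, 6}  B3 = {1, 2, 7}  B4 = {1, 5, 7}  B5 = {1, 4, 5}
Tree: B1–B2, B2–B3, B3–B4, B4–B5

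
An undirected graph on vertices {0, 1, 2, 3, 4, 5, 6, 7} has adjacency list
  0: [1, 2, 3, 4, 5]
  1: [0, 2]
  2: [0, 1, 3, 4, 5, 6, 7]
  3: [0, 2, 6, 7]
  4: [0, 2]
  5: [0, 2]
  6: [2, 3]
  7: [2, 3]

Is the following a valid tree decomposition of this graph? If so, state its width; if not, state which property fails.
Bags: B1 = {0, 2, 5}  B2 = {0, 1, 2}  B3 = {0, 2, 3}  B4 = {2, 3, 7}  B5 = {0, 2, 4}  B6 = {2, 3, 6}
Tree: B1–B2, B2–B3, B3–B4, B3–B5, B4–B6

Yes; width 2.

Every vertex of G appears in some bag (union = {0, 1, 2, 3, 4, 5, 6, 7}); every edge is covered by a bag; and for each vertex v the set of bags containing v is connected in the bag tree. The decomposition is therefore valid. The largest bag has 3 vertices, so the width is 2.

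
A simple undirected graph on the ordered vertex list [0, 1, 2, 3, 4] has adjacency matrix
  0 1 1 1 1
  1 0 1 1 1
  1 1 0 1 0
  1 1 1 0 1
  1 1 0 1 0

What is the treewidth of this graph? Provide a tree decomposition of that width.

Every bag has size at most 4, so the width is 4 − 1 = 3 and tw(G) ≤ 3. For the lower bound, the 4 vertices {0, 1, 2, 3} are pairwise adjacent, and any tree decomposition puts a clique entirely inside one bag — forcing width ≥ 3. Therefore the treewidth is 3.

Treewidth 3.
Bags: B1 = {0, 1, 2, 3}  B2 = {0, 1, 3, 4}
Tree: B1–B2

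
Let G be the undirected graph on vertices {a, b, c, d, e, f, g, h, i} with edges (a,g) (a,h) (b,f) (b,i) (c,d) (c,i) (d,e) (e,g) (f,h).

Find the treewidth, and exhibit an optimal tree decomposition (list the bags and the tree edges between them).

The largest bag has 3 vertices, giving width 2; this decomposition certifies tw(G) ≤ 2. Since d–c–i–b–f–h–a–g–e–d is a cycle in G, G is not acyclic. Forests are exactly the graphs of treewidth ≤ 1, so tw(G) ≥ 2. The upper and lower bounds meet at 2, so that is the treewidth.

Treewidth 2.
One optimal decomposition is:
Bags: B1 = {c, d, i}  B2 = {b, d, i}  B3 = {b, d, f}  B4 = {d, f, h}  B5 = {a, d, h}  B6 = {a, d, g}  B7 = {d, e, g}
Tree: B1–B2, B2–B3, B3–B4, B4–B5, B5–B6, B6–B7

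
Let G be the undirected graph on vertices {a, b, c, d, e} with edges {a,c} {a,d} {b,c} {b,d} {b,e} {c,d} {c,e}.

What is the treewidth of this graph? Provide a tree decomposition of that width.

Treewidth 2.
Bags: B1 = {b, c, e}  B2 = {b, c, d}  B3 = {a, c, d}
Tree: B1–B2, B2–B3

Each bag holds 3 vertices, so the decomposition has width 2, which upper-bounds the treewidth. On the other hand G contains the 3-clique {a, c, d}. A clique must lie in a single bag of any decomposition, so no decomposition can have width below 2. The upper and lower bounds meet at 2, so that is the treewidth.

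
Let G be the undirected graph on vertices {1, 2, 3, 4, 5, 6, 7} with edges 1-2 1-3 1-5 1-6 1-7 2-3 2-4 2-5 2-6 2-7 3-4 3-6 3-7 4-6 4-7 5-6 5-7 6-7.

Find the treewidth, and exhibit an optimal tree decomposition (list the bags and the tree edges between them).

The largest bag has 5 vertices, giving width 4; this decomposition certifies tw(G) ≤ 4. For the lower bound, the 5 vertices {1, 2, 3, 6, 7} are pairwise adjacent, and any tree decomposition puts a clique entirely inside one bag — forcing width ≥ 4. The upper and lower bounds meet at 4, so that is the treewidth.

Treewidth 4.
One such decomposition:
Bags: B1 = {1, 2, 5, 6, 7}  B2 = {1, 2, 3, 6, 7}  B3 = {2, 3, 4, 6, 7}
Tree: B1–B2, B2–B3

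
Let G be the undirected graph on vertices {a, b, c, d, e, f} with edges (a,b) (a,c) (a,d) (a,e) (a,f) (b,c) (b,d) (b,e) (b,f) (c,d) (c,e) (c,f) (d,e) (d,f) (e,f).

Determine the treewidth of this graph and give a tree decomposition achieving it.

A single bag containing all 6 vertices is trivially a valid decomposition of width 5. On the other hand G contains the 6-clique {a, b, c, d, e, f}. A clique must lie in a single bag of any decomposition, so no decomposition can have width below 5. The upper and lower bounds meet at 5, so that is the treewidth.

Treewidth 5.
One optimal decomposition is:
Bags: B1 = {a, b, c, d, e, f}
Tree: (single bag)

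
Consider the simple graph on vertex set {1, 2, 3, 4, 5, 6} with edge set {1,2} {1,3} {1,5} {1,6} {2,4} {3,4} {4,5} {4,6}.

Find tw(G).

2

A width-2 tree decomposition is:
Bags: B1 = {1, 2, 4}  B2 = {1, 4, 6}  B3 = {1, 4, 5}  B4 = {1, 3, 4}
Tree: B1–B2, B2–B3, B3–B4
The largest bag has 3 vertices, giving width 2; this decomposition certifies tw(G) ≤ 2. The edges 1–2–4–6–1 form a cycle, so G is not a tree and its treewidth is at least 2. Combining the bounds, tw(G) = 2.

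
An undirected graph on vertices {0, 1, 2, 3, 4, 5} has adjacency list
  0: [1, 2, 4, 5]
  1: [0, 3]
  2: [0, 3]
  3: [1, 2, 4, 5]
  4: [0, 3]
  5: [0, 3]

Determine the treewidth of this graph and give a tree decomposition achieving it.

Treewidth 2.
One such decomposition:
Bags: B1 = {0, 2, 3}  B2 = {0, 1, 3}  B3 = {0, 3, 5}  B4 = {0, 3, 4}
Tree: B1–B2, B2–B3, B3–B4

Every bag has size at most 3, so the width is 3 − 1 = 2 and tw(G) ≤ 2. Since 2–3–1–0–2 is a cycle in G, G is not acyclic. Forests are exactly the graphs of treewidth ≤ 1, so tw(G) ≥ 2. The upper and lower bounds meet at 2, so that is the treewidth.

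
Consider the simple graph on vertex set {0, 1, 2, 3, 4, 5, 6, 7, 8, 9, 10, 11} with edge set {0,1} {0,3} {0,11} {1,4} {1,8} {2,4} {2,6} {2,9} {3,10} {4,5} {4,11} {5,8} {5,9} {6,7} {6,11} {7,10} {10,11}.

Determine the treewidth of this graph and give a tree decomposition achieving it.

Every bag has size at most 4, so the width is 4 − 1 = 3 and tw(G) ≤ 3. For the lower bound: the 4 vertex sets {3,7,10}, {6}, {11}, {0,1,2,4} are disjoint, each induces a connected subgraph, and every pair is joined by at least one edge of G. Contracting each set to a single vertex therefore yields K_{4} as a minor, and since treewidth is minor-monotone, tw(G) ≥ tw(K_{4}) = 3. Hence tw(G) = 3 exactly.

Treewidth 3.
One such decomposition:
Bags: B1 = {3, 6, 7, 10}  B2 = {3, 6, 10, 11}  B3 = {0, 3, 6, 11}  B4 = {0, 2, 6, 11}  B5 = {0, 2, 4, 11}  B6 = {0, 1, 2, 4}  B7 = {1, 2, 4, 9}  B8 = {1, 4, 5, 9}  B9 = {1, 5, 8, 9}
Tree: B1–B2, B2–B3, B3–B4, B4–B5, B5–B6, B6–B7, B7–B8, B8–B9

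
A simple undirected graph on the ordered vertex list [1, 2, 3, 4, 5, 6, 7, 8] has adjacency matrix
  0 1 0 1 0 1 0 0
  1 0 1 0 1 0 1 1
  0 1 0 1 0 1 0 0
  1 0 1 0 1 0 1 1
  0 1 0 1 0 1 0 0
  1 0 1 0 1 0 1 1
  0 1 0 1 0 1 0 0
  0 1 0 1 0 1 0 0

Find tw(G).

3

A width-3 tree decomposition is:
Bags: B1 = {2, 3, 4, 6}  B2 = {2, 4, 5, 6}  B3 = {2, 4, 6, 7}  B4 = {2, 4, 6, 8}  B5 = {1, 2, 4, 6}
Tree: B1–B2, B2–B3, B3–B4, B4–B5
Every bag has size at most 4, so the width is 4 − 1 = 3 and tw(G) ≤ 3. For the lower bound: the 4 vertex sets {3,6}, {4,5}, {2}, {7} are disjoint, each induces a connected subgraph, and every pair is joined by at least one edge of G. Contracting each set to a single vertex therefore yields K_{4} as a minor, and since treewidth is minor-monotone, tw(G) ≥ tw(K_{4}) = 3. Therefore the treewidth is 3.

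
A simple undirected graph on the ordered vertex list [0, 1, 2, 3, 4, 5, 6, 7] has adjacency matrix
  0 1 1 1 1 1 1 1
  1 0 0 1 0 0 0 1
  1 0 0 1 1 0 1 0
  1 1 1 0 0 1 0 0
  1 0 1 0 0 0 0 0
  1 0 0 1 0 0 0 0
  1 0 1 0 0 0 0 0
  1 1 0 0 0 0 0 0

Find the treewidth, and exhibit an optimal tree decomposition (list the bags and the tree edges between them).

The largest bag has 3 vertices, giving width 2; this decomposition certifies tw(G) ≤ 2. On the other hand G contains the 3-clique {0, 1, 3}. A clique must lie in a single bag of any decomposition, so no decomposition can have width below 2. Combining the bounds, tw(G) = 2.

Treewidth 2.
One such decomposition:
Bags: B1 = {0, 2, 3}  B2 = {0, 3, 5}  B3 = {0, 1, 3}  B4 = {0, 2, 6}  B5 = {0, 2, 4}  B6 = {0, 1, 7}
Tree: B1–B2, B1–B3, B1–B4, B1–B5, B3–B6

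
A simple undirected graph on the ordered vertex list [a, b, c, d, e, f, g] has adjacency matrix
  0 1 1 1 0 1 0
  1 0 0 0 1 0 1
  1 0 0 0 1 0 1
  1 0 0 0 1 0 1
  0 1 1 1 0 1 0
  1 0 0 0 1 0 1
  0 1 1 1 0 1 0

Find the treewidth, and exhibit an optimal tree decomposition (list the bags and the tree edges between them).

The largest bag has 4 vertices, giving width 3; this decomposition certifies tw(G) ≤ 3. For the lower bound: the 4 vertex sets {b,g}, {e,f}, {a}, {c} are disjoint, each induces a connected subgraph, and every pair is joined by at least one edge of G. Contracting each set to a single vertex therefore yields K_{4} as a minor, and since treewidth is minor-monotone, tw(G) ≥ tw(K_{4}) = 3. Combining the bounds, tw(G) = 3.

Treewidth 3.
One such decomposition:
Bags: B1 = {a, b, e, g}  B2 = {a, e, f, g}  B3 = {a, c, e, g}  B4 = {a, d, e, g}
Tree: B1–B2, B2–B3, B3–B4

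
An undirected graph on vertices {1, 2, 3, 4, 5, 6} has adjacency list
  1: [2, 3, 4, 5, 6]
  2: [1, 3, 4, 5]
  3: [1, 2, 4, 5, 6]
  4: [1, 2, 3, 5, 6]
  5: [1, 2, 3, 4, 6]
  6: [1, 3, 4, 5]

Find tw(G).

A width-4 tree decomposition is:
Bags: B1 = {1, 3, 4, 5, 6}  B2 = {1, 2, 3, 4, 5}
Tree: B1–B2
Every bag has size at most 5, so the width is 5 − 1 = 4 and tw(G) ≤ 4. Conversely, {1, 2, 3, 4, 5} is a clique of size 5, and the vertices of any clique must share a bag in every tree decomposition; so some bag has ≥ 5 vertices and tw(G) ≥ 4. Therefore the treewidth is 4.

4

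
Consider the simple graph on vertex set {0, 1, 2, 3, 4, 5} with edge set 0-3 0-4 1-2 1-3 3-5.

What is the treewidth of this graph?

1

A width-1 tree decomposition is:
Bags: B1 = {1, 3}  B2 = {0, 3}  B3 = {1, 2}  B4 = {0, 4}  B5 = {3, 5}
Tree: B1–B2, B1–B3, B2–B4, B2–B5
The largest bag has 2 vertices, giving width 1; this decomposition certifies tw(G) ≤ 1. Since G has at least one edge (e.g. 1–3), it is not an edgeless graph, so tw(G) ≥ 1. Hence tw(G) = 1 exactly.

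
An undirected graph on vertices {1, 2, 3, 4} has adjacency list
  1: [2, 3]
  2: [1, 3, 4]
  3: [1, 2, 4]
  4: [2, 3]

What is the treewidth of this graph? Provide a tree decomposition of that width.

Treewidth 2.
One optimal decomposition is:
Bags: B1 = {2, 3, 4}  B2 = {1, 2, 3}
Tree: B1–B2

Each bag holds 3 vertices, so the decomposition has width 2, which upper-bounds the treewidth. For the lower bound, the 3 vertices {1, 2, 3} are pairwise adjacent, and any tree decomposition puts a clique entirely inside one bag — forcing width ≥ 2. Therefore the treewidth is 2.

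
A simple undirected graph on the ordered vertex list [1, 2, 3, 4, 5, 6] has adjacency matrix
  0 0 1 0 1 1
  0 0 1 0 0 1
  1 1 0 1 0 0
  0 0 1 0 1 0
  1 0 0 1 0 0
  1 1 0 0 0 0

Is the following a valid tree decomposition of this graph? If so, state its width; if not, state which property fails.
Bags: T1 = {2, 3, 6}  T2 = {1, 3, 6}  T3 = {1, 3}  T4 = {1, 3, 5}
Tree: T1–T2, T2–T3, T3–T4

No — vertex 4 appears in no bag.

A tree decomposition must satisfy three properties: every vertex lies in some bag; for every edge, both endpoints lie together in some bag; and for every vertex, the bags containing it form a connected subtree. Here vertex 4 appears in no bag, so the decomposition is invalid.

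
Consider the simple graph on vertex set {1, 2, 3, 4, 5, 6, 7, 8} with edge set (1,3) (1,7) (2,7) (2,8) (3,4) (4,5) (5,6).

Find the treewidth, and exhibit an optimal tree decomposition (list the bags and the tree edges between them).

The largest bag has 2 vertices, giving width 1; this decomposition certifies tw(G) ≤ 1. Any graph with an edge has treewidth ≥ 1, and G has the edge 8–2. Combining the bounds, tw(G) = 1.

Treewidth 1.
Bags: B1 = {2, 8}  B2 = {2, 7}  B3 = {1, 7}  B4 = {1, 3}  B5 = {3, 4}  B6 = {4, 5}  B7 = {5, 6}
Tree: B1–B2, B2–B3, B3–B4, B4–B5, B5–B6, B6–B7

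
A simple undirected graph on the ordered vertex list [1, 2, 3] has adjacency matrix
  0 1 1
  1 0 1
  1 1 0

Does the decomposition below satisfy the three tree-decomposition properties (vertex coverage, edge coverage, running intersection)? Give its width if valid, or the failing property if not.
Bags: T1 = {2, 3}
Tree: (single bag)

A tree decomposition must satisfy three properties: every vertex lies in some bag; for every edge, both endpoints lie together in some bag; and for every vertex, the bags containing it form a connected subtree. Here vertex 1 appears in no bag, so the decomposition is invalid.

No — vertex 1 appears in no bag.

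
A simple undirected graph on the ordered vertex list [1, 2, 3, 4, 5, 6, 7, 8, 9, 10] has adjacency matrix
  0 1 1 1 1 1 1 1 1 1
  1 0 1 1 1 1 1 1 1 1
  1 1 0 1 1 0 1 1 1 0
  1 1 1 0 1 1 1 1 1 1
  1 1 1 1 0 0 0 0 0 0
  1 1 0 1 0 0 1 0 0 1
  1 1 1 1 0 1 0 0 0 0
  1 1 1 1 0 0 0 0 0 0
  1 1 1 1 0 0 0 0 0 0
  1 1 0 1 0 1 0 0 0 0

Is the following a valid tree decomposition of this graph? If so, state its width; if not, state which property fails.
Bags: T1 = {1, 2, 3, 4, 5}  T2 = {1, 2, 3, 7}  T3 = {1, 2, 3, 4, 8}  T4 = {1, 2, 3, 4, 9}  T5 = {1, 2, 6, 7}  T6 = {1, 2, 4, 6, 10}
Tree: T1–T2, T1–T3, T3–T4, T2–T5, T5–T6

A tree decomposition must satisfy three properties: every vertex lies in some bag; for every edge, both endpoints lie together in some bag; and for every vertex, the bags containing it form a connected subtree. Here edge (4,7) lies in no bag, so the decomposition is invalid.

No — edge (4,7) lies in no bag.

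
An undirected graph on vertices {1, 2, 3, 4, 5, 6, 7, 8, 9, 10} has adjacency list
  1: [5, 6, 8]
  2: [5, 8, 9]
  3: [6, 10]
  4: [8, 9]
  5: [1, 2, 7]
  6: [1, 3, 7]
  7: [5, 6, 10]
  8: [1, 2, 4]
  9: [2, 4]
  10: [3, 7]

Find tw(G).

A width-2 tree decomposition is:
Bags: B1 = {2, 4, 9}  B2 = {2, 4, 8}  B3 = {2, 5, 8}  B4 = {1, 5, 8}  B5 = {1, 5, 7}  B6 = {1, 6, 7}  B7 = {6, 7, 10}  B8 = {3, 6, 10}
Tree: B1–B2, B2–B3, B3–B4, B4–B5, B5–B6, B6–B7, B7–B8
Every bag has size at most 3, so the width is 3 − 1 = 2 and tw(G) ≤ 2. For the lower bound, G contains the cycle 9–4–8–2–9, so G is not a forest; only forests have treewidth ≤ 1, hence tw(G) ≥ 2. Combining the bounds, tw(G) = 2.

2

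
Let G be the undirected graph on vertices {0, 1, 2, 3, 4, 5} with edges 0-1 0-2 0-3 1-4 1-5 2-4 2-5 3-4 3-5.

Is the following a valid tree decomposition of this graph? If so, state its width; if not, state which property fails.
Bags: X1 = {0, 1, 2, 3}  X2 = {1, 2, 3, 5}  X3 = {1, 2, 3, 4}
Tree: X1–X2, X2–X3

Vertex coverage: the bags together contain {0, 1, 2, 3, 4, 5}, the full vertex set. Edge coverage: each edge of G has both endpoints in at least one bag. Running intersection: for every vertex, the bags containing it form a connected subtree. All three properties hold, so this is a valid tree decomposition of width max|bag| − 1 = 3, and hence tw(G) ≤ 3.

Yes; width 3.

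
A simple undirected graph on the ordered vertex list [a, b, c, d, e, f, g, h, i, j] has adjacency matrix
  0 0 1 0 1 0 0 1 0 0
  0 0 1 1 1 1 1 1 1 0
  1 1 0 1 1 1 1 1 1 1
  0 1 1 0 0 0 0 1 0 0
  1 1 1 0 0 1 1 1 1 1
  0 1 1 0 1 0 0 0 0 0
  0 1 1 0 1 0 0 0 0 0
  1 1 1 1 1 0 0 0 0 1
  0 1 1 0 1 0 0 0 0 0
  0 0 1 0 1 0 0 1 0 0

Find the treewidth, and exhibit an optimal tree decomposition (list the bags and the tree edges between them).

Treewidth 3.
Bags: B1 = {b, c, e, h}  B2 = {b, c, e, f}  B3 = {b, c, e, i}  B4 = {b, c, d, h}  B5 = {b, c, e, g}  B6 = {c, e, h, j}  B7 = {a, c, e, h}
Tree: B1–B2, B1–B3, B1–B4, B1–B5, B1–B6, B6–B7

Every bag has size at most 4, so the width is 4 − 1 = 3 and tw(G) ≤ 3. On the other hand G contains the 4-clique {b, c, d, h}. A clique must lie in a single bag of any decomposition, so no decomposition can have width below 3. Combining the bounds, tw(G) = 3.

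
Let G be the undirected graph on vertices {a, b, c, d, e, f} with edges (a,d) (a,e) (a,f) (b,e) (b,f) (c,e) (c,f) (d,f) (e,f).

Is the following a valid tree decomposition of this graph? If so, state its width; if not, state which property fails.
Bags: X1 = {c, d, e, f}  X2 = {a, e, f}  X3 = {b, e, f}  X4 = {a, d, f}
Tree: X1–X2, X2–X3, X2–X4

A tree decomposition must satisfy three properties: every vertex lies in some bag; for every edge, both endpoints lie together in some bag; and for every vertex, the bags containing it form a connected subtree. Here bags containing vertex d are not connected in the tree, so the decomposition is invalid.

No — bags containing vertex d are not connected in the tree.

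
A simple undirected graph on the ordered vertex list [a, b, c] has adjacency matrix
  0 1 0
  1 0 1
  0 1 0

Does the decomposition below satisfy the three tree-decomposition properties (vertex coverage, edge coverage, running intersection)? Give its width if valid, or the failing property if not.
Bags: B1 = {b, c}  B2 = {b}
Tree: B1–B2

A tree decomposition must satisfy three properties: every vertex lies in some bag; for every edge, both endpoints lie together in some bag; and for every vertex, the bags containing it form a connected subtree. Here vertex a appears in no bag, so the decomposition is invalid.

No — vertex a appears in no bag.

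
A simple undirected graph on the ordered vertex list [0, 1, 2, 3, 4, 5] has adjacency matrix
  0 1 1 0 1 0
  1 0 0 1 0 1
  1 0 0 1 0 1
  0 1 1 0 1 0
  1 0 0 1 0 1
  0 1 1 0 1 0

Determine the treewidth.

3

A width-3 tree decomposition is:
Bags: B1 = {0, 2, 3, 5}  B2 = {0, 1, 3, 5}  B3 = {0, 3, 4, 5}
Tree: B1–B2, B2–B3
Each bag holds 4 vertices, so the decomposition has width 3, which upper-bounds the treewidth. For the lower bound: the 4 vertex sets {0,2}, {1,5}, {3}, {4} are disjoint, each induces a connected subgraph, and every pair is joined by at least one edge of G. Contracting each set to a single vertex therefore yields K_{4} as a minor, and since treewidth is minor-monotone, tw(G) ≥ tw(K_{4}) = 3. Hence tw(G) = 3 exactly.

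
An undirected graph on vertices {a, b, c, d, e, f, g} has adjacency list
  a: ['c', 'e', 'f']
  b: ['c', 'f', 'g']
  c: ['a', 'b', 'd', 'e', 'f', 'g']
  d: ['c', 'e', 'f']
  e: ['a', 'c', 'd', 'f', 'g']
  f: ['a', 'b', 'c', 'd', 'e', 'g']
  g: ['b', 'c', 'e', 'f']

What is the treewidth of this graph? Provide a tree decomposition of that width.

Treewidth 3.
One optimal decomposition is:
Bags: B1 = {c, e, f, g}  B2 = {c, d, e, f}  B3 = {b, c, f, g}  B4 = {a, c, e, f}
Tree: B1–B2, B1–B3, B1–B4

Every bag has size at most 4, so the width is 4 − 1 = 3 and tw(G) ≤ 3. For the lower bound, the 4 vertices {c, d, e, f} are pairwise adjacent, and any tree decomposition puts a clique entirely inside one bag — forcing width ≥ 3. Combining the bounds, tw(G) = 3.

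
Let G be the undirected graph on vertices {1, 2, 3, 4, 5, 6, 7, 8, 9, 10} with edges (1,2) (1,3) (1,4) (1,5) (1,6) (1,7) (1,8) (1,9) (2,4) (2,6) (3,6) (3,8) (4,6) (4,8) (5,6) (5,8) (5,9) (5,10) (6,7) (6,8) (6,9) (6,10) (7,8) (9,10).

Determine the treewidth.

3

A width-3 tree decomposition is:
Bags: B1 = {1, 5, 6, 8}  B2 = {1, 4, 6, 8}  B3 = {1, 3, 6, 8}  B4 = {1, 6, 7, 8}  B5 = {1, 2, 4, 6}  B6 = {1, 5, 6, 9}  B7 = {5, 6, 9, 10}
Tree: B1–B2, B1–B3, B1–B4, B2–B5, B1–B6, B6–B7
The largest bag has 4 vertices, giving width 3; this decomposition certifies tw(G) ≤ 3. For the lower bound, the 4 vertices {1, 3, 6, 8} are pairwise adjacent, and any tree decomposition puts a clique entirely inside one bag — forcing width ≥ 3. Combining the bounds, tw(G) = 3.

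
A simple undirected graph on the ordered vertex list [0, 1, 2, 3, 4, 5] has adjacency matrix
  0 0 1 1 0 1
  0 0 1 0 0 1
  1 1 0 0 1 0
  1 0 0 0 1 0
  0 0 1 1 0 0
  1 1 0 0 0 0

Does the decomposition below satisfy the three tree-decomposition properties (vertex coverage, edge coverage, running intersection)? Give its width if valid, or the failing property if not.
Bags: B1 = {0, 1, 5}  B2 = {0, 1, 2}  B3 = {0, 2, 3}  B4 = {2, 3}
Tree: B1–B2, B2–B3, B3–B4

A tree decomposition must satisfy three properties: every vertex lies in some bag; for every edge, both endpoints lie together in some bag; and for every vertex, the bags containing it form a connected subtree. Here vertex 4 appears in no bag, so the decomposition is invalid.

No — vertex 4 appears in no bag.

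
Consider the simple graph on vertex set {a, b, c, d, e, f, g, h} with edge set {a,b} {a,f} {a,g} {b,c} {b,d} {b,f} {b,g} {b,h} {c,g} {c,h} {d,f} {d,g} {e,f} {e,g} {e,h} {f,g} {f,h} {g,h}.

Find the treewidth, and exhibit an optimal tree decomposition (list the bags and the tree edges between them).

Each bag holds 4 vertices, so the decomposition has width 3, which upper-bounds the treewidth. On the other hand G contains the 4-clique {b, c, g, h}. A clique must lie in a single bag of any decomposition, so no decomposition can have width below 3. Hence tw(G) = 3 exactly.

Treewidth 3.
Bags: B1 = {b, f, g, h}  B2 = {e, f, g, h}  B3 = {b, c, g, h}  B4 = {b, d, f, g}  B5 = {a, b, f, g}
Tree: B1–B2, B1–B3, B1–B4, B4–B5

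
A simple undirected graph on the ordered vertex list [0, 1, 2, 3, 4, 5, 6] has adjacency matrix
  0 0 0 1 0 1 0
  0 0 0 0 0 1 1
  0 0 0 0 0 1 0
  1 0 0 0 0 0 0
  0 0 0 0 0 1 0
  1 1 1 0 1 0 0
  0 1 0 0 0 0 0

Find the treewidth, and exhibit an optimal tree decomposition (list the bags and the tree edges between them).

Every bag has size at most 2, so the width is 2 − 1 = 1 and tw(G) ≤ 1. Any graph with an edge has treewidth ≥ 1, and G has the edge 0–5. The upper and lower bounds meet at 1, so that is the treewidth.

Treewidth 1.
One such decomposition:
Bags: B1 = {0, 5}  B2 = {1, 5}  B3 = {4, 5}  B4 = {0, 3}  B5 = {1, 6}  B6 = {2, 5}
Tree: B1–B2, B1–B3, B1–B4, B2–B5, B2–B6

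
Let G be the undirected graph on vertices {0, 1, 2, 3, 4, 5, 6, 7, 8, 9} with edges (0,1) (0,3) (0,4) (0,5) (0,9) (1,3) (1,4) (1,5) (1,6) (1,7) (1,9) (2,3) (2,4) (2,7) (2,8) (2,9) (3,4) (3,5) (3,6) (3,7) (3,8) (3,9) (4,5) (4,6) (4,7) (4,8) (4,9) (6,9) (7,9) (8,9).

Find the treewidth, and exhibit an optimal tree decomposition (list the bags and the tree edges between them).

Treewidth 4.
One such decomposition:
Bags: B1 = {0, 1, 3, 4, 9}  B2 = {1, 3, 4, 7, 9}  B3 = {2, 3, 4, 7, 9}  B4 = {2, 3, 4, 8, 9}  B5 = {1, 3, 4, 6, 9}  B6 = {0, 1, 3, 4, 5}
Tree: B1–B2, B2–B3, B3–B4, B1–B5, B1–B6

The largest bag has 5 vertices, giving width 4; this decomposition certifies tw(G) ≤ 4. On the other hand G contains the 5-clique {2, 3, 4, 8, 9}. A clique must lie in a single bag of any decomposition, so no decomposition can have width below 4. Hence tw(G) = 4 exactly.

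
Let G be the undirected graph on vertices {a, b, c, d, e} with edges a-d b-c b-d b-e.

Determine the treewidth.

A width-1 tree decomposition is:
Bags: B1 = {b, d}  B2 = {a, d}  B3 = {b, c}  B4 = {b, e}
Tree: B1–B2, B1–B3, B1–B4
Every bag has size at most 2, so the width is 2 − 1 = 1 and tw(G) ≤ 1. G has an edge, so its treewidth is at least 1. Combining the bounds, tw(G) = 1.

1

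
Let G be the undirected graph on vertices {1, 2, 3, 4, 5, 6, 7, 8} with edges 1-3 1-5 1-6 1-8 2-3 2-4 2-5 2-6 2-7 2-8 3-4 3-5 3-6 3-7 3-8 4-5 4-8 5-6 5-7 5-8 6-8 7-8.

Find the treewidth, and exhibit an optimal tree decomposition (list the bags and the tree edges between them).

Every bag has size at most 5, so the width is 5 − 1 = 4 and tw(G) ≤ 4. For the lower bound, the 5 vertices {1, 3, 5, 6, 8} are pairwise adjacent, and any tree decomposition puts a clique entirely inside one bag — forcing width ≥ 4. Therefore the treewidth is 4.

Treewidth 4.
One such decomposition:
Bags: B1 = {2, 3, 5, 7, 8}  B2 = {2, 3, 4, 5, 8}  B3 = {2, 3, 5, 6, 8}  B4 = {1, 3, 5, 6, 8}
Tree: B1–B2, B1–B3, B3–B4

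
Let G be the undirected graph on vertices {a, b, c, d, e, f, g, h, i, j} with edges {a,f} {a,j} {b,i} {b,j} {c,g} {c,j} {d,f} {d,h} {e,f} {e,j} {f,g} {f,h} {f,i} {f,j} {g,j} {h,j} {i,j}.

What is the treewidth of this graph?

2

A width-2 tree decomposition is:
Bags: B1 = {f, i, j}  B2 = {f, g, j}  B3 = {f, h, j}  B4 = {c, g, j}  B5 = {d, f, h}  B6 = {a, f, j}  B7 = {b, i, j}  B8 = {e, f, j}
Tree: B1–B2, B1–B3, B2–B4, B3–B5, B1–B6, B1–B7, B6–B8
Every bag has size at most 3, so the width is 3 − 1 = 2 and tw(G) ≤ 2. On the other hand G contains the 3-clique {d, f, h}. A clique must lie in a single bag of any decomposition, so no decomposition can have width below 2. The upper and lower bounds meet at 2, so that is the treewidth.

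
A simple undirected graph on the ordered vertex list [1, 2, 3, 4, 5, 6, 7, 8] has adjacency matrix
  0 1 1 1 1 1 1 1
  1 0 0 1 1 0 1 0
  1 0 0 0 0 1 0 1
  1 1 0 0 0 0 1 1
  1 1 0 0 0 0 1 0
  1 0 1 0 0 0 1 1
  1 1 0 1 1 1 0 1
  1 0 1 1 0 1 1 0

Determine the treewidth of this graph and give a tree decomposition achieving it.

Treewidth 3.
One such decomposition:
Bags: B1 = {1, 4, 7, 8}  B2 = {1, 2, 4, 7}  B3 = {1, 2, 5, 7}  B4 = {1, 6, 7, 8}  B5 = {1, 3, 6, 8}
Tree: B1–B2, B2–B3, B1–B4, B4–B5

The largest bag has 4 vertices, giving width 3; this decomposition certifies tw(G) ≤ 3. Conversely, {1, 3, 6, 8} is a clique of size 4, and the vertices of any clique must share a bag in every tree decomposition; so some bag has ≥ 4 vertices and tw(G) ≥ 3. Hence tw(G) = 3 exactly.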